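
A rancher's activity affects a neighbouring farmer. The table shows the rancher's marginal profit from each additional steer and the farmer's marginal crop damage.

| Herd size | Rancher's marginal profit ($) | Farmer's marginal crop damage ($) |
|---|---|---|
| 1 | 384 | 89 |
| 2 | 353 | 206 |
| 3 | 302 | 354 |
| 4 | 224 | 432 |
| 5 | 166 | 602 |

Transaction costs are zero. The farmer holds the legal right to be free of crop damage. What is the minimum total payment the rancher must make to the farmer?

Efficient level: marginal profit ≥ marginal crop damage through level 2, so k* = 2.
With the farmer holding the right, the rancher must at least compensate total damage at k*: 89 + 206 = 295.

$295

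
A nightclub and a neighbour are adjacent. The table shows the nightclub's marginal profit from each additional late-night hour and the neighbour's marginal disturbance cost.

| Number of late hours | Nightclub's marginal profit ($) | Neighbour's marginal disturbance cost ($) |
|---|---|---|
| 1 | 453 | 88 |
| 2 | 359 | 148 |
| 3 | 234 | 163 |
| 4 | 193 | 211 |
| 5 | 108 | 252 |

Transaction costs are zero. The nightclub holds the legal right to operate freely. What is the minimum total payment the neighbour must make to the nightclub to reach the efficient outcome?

Left alone the nightclub would choose level 5 (marginal profit stays positive).
Efficient level: k* = 3 (marginal profit ≥ marginal disturbance cost through 3).
The neighbour must at least cover the nightclub's forgone profit from cutting 5→3: 193 + 108 = 301.

$301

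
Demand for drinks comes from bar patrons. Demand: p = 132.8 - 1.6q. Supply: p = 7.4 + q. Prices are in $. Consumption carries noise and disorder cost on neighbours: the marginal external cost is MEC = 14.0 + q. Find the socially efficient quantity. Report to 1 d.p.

q* = 30.9

Social marginal benefit = demand − MEC = 118.8 - 2.6q.
Set SMB = MC: 118.8 - 2.6q = 7.4 + q → q* = 30.9444.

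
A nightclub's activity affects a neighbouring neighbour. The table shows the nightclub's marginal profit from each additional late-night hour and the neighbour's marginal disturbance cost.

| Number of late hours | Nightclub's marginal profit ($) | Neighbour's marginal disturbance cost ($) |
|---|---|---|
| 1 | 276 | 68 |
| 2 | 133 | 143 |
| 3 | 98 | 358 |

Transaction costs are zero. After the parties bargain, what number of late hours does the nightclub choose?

1

Bargaining reaches the level where marginal profit last exceeds marginal disturbance cost.
That holds through level 1 (276 ≥ 68) but not at 2 (133 < 143).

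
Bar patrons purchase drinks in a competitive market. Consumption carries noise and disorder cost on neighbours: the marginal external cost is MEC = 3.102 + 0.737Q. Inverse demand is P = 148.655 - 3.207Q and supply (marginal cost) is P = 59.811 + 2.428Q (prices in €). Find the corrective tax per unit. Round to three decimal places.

tax = €13.019 per unit

Social marginal benefit = demand − MEC = 145.553 - 3.944Q.
Set SMB = MC: 145.553 - 3.944Q = 59.811 + 2.428Q → Q* = 13.4561.
The Pigouvian tax equals MEC at Q*: 3.102 + 0.737×13.4561 = 13.0191.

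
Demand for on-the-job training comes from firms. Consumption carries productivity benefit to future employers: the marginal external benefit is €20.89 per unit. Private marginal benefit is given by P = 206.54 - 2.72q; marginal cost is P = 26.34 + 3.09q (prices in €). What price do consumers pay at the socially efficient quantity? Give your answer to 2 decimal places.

Social marginal benefit = demand + MEB = 227.43 - 2.72q.
Set SMB = MC: 227.43 - 2.72q = 26.34 + 3.09q → q* = 34.6110.
Consumer price on the demand curve at q*: 206.54 − 2.72×34.6110 = 112.3981.

P = €112.40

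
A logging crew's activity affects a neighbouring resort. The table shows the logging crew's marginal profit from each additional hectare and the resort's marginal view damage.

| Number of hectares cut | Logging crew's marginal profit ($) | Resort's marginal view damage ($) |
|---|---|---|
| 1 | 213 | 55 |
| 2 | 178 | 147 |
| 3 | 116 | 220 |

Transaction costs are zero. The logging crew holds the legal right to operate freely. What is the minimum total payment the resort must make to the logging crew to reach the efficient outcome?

Left alone the logging crew would choose level 3 (marginal profit stays positive).
Efficient level: k* = 2 (marginal profit ≥ marginal view damage through 2).
The resort must at least cover the logging crew's forgone profit from cutting 3→2: 116 = 116.

$116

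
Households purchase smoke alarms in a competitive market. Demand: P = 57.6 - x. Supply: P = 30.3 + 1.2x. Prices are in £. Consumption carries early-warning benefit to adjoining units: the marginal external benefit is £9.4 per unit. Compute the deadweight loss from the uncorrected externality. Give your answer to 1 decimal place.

Market equilibrium (private): 30.3 + 1.2x = 57.6 - x → x_m = 12.4091.
Social marginal benefit = demand + MEB = 67.0 - x.
Set SMB = MC: 67.0 - x = 30.3 + 1.2x → x* = 16.6818.
The loss is the area between SMB and MC from x* to x_m; with linear curves that's a triangle of height MEB(x_m).
DWL = ½ × 4.2727 × 9.4000 = 20.0817.

DWL = £20.1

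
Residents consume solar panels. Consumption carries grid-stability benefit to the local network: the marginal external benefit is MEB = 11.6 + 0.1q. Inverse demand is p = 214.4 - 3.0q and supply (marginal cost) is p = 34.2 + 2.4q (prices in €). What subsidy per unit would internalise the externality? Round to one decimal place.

subsidy = €15.2 per unit

Social marginal benefit = demand + MEB = 226.0 - 2.9q.
Set SMB = MC: 226.0 - 2.9q = 34.2 + 2.4q → q* = 36.1887.
The Pigouvian subsidy equals MEB at q*: 11.6 + 0.1×36.1887 = 15.2189.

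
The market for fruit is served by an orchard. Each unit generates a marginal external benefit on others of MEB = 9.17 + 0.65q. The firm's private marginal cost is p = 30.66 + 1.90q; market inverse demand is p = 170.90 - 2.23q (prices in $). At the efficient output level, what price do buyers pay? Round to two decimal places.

Social marginal cost = private MC − MEB = 21.49 + 1.25q.
Set SMC = demand: 21.49 + 1.25q = 170.90 - 2.23q → q* = 42.9339.
Consumer price on the demand curve at q*: 170.90 − 2.23×42.9339 = 75.1574.

P = $75.16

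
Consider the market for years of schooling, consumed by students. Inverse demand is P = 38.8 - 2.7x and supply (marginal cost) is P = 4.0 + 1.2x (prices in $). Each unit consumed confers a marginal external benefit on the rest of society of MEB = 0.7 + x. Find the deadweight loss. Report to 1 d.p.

Market equilibrium (private): 4.0 + 1.2x = 38.8 - 2.7x → x_m = 8.9231.
Social marginal benefit = demand + MEB = 39.5 - 1.7x.
Set SMB = MC: 39.5 - 1.7x = 4.0 + 1.2x → x* = 12.2414.
Height of the DWL triangle at x_m is SMB(x_m) − MC(x_m) = MEB(x_m) = 9.6231.
DWL = ½ × 3.3183 × 9.6231 = 15.9662.

DWL = $16.0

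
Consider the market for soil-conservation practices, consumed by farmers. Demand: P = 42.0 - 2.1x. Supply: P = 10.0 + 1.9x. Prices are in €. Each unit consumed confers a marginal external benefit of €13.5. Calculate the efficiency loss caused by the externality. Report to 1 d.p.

DWL = €22.8

Market equilibrium (private): 10.0 + 1.9x = 42.0 - 2.1x → x_m = 8.0000.
Social marginal benefit = demand + MEB = 55.5 - 2.1x.
Set SMB = MC: 55.5 - 2.1x = 10.0 + 1.9x → x* = 11.3750.
The loss is the area between SMB and MC from x* to x_m; with linear curves that's a triangle of height MEB(x_m).
DWL = ½ × 3.3750 × 13.5000 = 22.7813.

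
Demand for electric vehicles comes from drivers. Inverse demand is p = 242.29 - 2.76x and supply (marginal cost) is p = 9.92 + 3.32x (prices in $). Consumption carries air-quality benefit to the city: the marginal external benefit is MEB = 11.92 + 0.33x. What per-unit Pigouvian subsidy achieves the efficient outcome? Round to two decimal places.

Social marginal benefit = demand + MEB = 254.21 - 2.43x.
Set SMB = MC: 254.21 - 2.43x = 9.92 + 3.32x → x* = 42.4852.
The Pigouvian subsidy equals MEB at x*: 11.92 + 0.33×42.4852 = 25.9401.

subsidy = $25.94 per unit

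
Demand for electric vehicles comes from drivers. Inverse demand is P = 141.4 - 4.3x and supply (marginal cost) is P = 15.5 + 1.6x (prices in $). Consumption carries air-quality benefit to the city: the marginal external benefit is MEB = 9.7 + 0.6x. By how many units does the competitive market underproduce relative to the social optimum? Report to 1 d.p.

Market equilibrium (private): 15.5 + 1.6x = 141.4 - 4.3x → x_m = 21.3390.
Social marginal benefit = demand + MEB = 151.1 - 3.7x.
Set SMB = MC: 151.1 - 3.7x = 15.5 + 1.6x → x* = 25.5849.
Gap = |21.3390 − 25.5849| = 4.2459.

4.2 units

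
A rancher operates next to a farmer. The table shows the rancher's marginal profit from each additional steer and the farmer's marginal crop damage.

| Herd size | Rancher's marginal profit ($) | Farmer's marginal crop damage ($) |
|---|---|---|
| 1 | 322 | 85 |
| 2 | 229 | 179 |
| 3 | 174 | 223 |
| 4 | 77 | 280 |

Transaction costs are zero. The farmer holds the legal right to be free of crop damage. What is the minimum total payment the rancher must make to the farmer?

Efficient level: marginal profit ≥ marginal crop damage through level 2, so k* = 2.
With the farmer holding the right, the rancher must at least compensate total damage at k*: 85 + 179 = 264.

$264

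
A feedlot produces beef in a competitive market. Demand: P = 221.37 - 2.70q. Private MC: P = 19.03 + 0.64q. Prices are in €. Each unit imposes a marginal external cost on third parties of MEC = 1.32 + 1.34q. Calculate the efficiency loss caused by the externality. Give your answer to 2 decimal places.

Market equilibrium (private): 19.03 + 0.64q = 221.37 - 2.70q → q_m = 60.5808.
Social marginal cost = private MC + MEC = 20.35 + 1.98q.
Set SMC = demand: 20.35 + 1.98q = 221.37 - 2.70q → q* = 42.9530.
Height of the DWL triangle at q_m is SMC(q_m) − demand(q_m) = MEC(q_m) = 82.4983.
DWL = ½ × 17.6278 × 82.4983 = 727.1318.

DWL = €727.13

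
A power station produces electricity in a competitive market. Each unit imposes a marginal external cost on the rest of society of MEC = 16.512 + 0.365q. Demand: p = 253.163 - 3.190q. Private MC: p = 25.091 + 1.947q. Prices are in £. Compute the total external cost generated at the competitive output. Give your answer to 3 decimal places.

Market equilibrium (private): 25.091 + 1.947q = 253.163 - 3.190q → q_m = 44.3979.
Total external cost = ∫₀^{q_m} (16.512 + 0.365q) dq = 16.512×44.3979 + ½×0.365×44.3979² = 1092.8373.

£1092.837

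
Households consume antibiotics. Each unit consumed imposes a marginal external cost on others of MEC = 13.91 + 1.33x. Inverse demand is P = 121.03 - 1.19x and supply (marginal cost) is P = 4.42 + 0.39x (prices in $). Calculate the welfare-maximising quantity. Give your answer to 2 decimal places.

x* = 35.29

Social marginal benefit = demand − MEC = 107.12 - 2.52x.
Set SMB = MC: 107.12 - 2.52x = 4.42 + 0.39x → x* = 35.2921.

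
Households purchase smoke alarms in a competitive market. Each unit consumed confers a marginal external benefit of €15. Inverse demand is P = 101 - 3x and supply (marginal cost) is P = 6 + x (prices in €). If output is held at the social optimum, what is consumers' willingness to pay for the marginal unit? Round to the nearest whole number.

Social marginal benefit = demand + MEB = 116 - 3x.
Set SMB = MC: 116 - 3x = 6 + x → x* = 27.5000.
Consumer price on the demand curve at x*: 101 − 3×27.5000 = 18.5000.

P = €19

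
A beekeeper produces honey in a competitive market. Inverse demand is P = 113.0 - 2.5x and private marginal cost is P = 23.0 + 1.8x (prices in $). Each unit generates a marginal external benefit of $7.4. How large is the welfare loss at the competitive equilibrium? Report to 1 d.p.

DWL = $6.4

Market equilibrium (private): 23.0 + 1.8x = 113.0 - 2.5x → x_m = 20.9302.
Social marginal cost = private MC − MEB = 15.6 + 1.8x.
Set SMC = demand: 15.6 + 1.8x = 113.0 - 2.5x → x* = 22.6512.
The loss is the area between SMC and demand from x* to x_m; with linear curves that's a triangle of height MEB(x_m).
DWL = ½ × 1.7210 × 7.4000 = 6.3677.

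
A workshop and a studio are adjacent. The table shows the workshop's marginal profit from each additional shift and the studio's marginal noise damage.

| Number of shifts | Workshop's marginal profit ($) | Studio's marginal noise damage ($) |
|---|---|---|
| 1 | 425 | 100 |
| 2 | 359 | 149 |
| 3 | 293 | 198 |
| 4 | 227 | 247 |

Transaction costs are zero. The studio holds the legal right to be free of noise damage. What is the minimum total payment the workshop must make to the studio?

$447

Efficient level: marginal profit ≥ marginal noise damage through level 3, so k* = 3.
With the studio holding the right, the workshop must at least compensate total damage at k*: 100 + 149 + 198 = 447.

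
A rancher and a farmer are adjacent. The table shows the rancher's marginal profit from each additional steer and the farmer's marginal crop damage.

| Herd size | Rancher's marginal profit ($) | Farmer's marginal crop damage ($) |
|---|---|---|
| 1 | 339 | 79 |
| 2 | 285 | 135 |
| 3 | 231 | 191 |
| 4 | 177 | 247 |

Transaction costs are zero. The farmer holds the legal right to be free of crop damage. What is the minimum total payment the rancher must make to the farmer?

Efficient level: marginal profit ≥ marginal crop damage through level 3, so k* = 3.
With the farmer holding the right, the rancher must at least compensate total damage at k*: 79 + 135 + 191 = 405.

$405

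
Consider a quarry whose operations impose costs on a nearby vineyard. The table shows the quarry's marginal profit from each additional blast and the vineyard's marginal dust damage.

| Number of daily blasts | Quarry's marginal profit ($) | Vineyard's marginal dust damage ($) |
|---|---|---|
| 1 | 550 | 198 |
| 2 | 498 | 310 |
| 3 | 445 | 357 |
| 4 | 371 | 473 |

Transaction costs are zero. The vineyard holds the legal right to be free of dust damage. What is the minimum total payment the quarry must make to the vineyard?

Efficient level: marginal profit ≥ marginal dust damage through level 3, so k* = 3.
With the vineyard holding the right, the quarry must at least compensate total damage at k*: 198 + 310 + 357 = 865.

$865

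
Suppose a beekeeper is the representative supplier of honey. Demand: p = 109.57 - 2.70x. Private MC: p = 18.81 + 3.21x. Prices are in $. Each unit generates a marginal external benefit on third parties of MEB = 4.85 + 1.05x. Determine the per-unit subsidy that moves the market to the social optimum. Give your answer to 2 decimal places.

Social marginal cost = private MC − MEB = 13.96 + 2.16x.
Set SMC = demand: 13.96 + 2.16x = 109.57 - 2.70x → x* = 19.6728.
The Pigouvian subsidy equals MEB at x*: 4.85 + 1.05×19.6728 = 25.5064.

subsidy = $25.51 per unit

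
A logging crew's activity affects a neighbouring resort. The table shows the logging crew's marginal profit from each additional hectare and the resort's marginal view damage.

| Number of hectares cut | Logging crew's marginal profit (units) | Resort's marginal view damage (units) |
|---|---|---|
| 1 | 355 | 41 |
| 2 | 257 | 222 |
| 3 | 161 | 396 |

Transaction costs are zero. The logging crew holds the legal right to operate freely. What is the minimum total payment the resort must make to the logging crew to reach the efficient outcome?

Left alone the logging crew would choose level 3 (marginal profit stays positive).
Efficient level: k* = 2 (marginal profit ≥ marginal view damage through 2).
The resort must at least cover the logging crew's forgone profit from cutting 3→2: 161 = 161.

161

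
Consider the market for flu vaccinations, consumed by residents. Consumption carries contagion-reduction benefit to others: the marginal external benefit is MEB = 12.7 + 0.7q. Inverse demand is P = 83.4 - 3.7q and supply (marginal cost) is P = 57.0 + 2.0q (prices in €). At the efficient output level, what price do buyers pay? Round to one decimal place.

P = €54.5

Social marginal benefit = demand + MEB = 96.1 - 3.0q.
Set SMB = MC: 96.1 - 3.0q = 57.0 + 2.0q → q* = 7.8200.
Consumer price on the demand curve at q*: 83.4 − 3.7×7.8200 = 54.4660.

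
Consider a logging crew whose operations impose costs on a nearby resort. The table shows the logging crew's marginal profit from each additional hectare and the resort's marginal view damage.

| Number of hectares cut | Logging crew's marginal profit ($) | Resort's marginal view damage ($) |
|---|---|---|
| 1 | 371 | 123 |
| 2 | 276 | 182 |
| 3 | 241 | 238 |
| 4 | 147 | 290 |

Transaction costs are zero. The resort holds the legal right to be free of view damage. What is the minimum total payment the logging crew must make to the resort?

Efficient level: marginal profit ≥ marginal view damage through level 3, so k* = 3.
With the resort holding the right, the logging crew must at least compensate total damage at k*: 123 + 182 + 238 = 543.

$543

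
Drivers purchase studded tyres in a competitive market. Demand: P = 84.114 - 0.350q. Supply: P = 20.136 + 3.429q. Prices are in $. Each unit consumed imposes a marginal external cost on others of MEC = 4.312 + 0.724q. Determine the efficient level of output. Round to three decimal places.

Social marginal benefit = demand − MEC = 79.802 - 1.074q.
Set SMB = MC: 79.802 - 1.074q = 20.136 + 3.429q → q* = 13.2503.

q* = 13.250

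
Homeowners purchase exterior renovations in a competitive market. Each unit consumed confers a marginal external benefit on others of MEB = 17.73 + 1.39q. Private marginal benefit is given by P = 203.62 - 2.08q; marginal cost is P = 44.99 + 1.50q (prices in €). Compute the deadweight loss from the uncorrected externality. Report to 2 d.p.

DWL = €1436.49

Market equilibrium (private): 44.99 + 1.50q = 203.62 - 2.08q → q_m = 44.3101.
Social marginal benefit = demand + MEB = 221.35 - 0.69q.
Set SMB = MC: 221.35 - 0.69q = 44.99 + 1.50q → q* = 80.5297.
Height of the DWL triangle at q_m is SMB(q_m) − MC(q_m) = MEB(q_m) = 79.3210.
DWL = ½ × 36.2196 × 79.3210 = 1436.4874.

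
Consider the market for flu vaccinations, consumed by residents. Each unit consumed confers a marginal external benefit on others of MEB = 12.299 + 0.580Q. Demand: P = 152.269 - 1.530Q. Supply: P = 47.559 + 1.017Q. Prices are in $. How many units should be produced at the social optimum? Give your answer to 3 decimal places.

Q* = 59.486

Social marginal benefit = demand + MEB = 164.568 - 0.950Q.
Set SMB = MC: 164.568 - 0.950Q = 47.559 + 1.017Q → Q* = 59.4860.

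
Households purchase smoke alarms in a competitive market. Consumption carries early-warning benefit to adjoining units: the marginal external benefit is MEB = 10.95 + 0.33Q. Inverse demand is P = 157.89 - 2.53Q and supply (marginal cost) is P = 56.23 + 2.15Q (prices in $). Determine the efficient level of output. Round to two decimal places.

Q* = 25.89

Social marginal benefit = demand + MEB = 168.84 - 2.20Q.
Set SMB = MC: 168.84 - 2.20Q = 56.23 + 2.15Q → Q* = 25.8874.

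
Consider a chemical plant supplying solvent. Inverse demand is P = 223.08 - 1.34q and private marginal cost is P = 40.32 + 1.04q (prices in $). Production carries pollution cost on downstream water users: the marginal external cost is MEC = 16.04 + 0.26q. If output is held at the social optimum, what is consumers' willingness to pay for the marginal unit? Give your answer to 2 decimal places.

Social marginal cost = private MC + MEC = 56.36 + 1.30q.
Set SMC = demand: 56.36 + 1.30q = 223.08 - 1.34q → q* = 63.1515.
Consumer price on the demand curve at q*: 223.08 − 1.34×63.1515 = 138.4570.

P = $138.46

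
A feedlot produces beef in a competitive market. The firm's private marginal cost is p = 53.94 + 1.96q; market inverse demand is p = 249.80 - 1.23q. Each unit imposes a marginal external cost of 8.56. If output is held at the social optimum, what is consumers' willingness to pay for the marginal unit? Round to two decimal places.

P = 177.58

Social marginal cost = private MC + MEC = 62.50 + 1.96q.
Set SMC = demand: 62.50 + 1.96q = 249.80 - 1.23q → q* = 58.7147.
Consumer price on the demand curve at q*: 249.80 − 1.23×58.7147 = 177.5809.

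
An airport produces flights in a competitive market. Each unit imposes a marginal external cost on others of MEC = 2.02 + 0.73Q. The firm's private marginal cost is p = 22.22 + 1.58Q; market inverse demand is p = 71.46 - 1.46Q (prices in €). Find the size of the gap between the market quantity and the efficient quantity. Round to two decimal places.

Market equilibrium (private): 22.22 + 1.58Q = 71.46 - 1.46Q → Q_m = 16.1974.
Social marginal cost = private MC + MEC = 24.24 + 2.31Q.
Set SMC = demand: 24.24 + 2.31Q = 71.46 - 1.46Q → Q* = 12.5252.
Gap = |16.1974 − 12.5252| = 3.6722.

3.67 units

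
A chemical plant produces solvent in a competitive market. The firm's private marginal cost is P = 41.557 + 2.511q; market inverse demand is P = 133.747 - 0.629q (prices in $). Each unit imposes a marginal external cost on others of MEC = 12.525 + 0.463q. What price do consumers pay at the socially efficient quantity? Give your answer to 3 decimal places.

P = $119.839

Social marginal cost = private MC + MEC = 54.082 + 2.974q.
Set SMC = demand: 54.082 + 2.974q = 133.747 - 0.629q → q* = 22.1107.
Consumer price on the demand curve at q*: 133.747 − 0.629×22.1107 = 119.8394.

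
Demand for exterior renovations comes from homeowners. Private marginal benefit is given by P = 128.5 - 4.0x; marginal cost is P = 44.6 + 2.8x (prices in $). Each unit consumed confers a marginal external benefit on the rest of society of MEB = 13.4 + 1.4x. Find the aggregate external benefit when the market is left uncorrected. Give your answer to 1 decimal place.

$271.9

Market equilibrium (private): 44.6 + 2.8x = 128.5 - 4.0x → x_m = 12.3382.
Total external benefit = ∫₀^{x_m} (13.4 + 1.4x) dx = 13.4×12.3382 + ½×1.4×12.3382² = 271.8937.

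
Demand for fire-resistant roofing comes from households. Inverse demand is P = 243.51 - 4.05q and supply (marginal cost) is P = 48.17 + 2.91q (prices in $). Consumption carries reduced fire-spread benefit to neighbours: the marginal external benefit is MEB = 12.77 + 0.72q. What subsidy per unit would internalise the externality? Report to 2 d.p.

Social marginal benefit = demand + MEB = 256.28 - 3.33q.
Set SMB = MC: 256.28 - 3.33q = 48.17 + 2.91q → q* = 33.3510.
The Pigouvian subsidy equals MEB at q*: 12.77 + 0.72×33.3510 = 36.7827.

subsidy = $36.78 per unit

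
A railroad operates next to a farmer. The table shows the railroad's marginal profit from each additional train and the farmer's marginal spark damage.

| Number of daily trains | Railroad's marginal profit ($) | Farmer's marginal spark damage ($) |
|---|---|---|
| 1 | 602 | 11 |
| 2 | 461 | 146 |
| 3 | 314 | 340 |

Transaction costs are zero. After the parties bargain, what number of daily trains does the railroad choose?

Bargaining reaches the level where marginal profit last exceeds marginal spark damage.
That holds through level 2 (461 ≥ 146) but not at 3 (314 < 340).

2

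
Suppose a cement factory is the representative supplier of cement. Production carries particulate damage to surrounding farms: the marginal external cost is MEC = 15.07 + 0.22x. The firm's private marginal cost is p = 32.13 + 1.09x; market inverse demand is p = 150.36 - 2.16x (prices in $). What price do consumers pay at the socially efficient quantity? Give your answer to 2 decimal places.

P = $86.15

Social marginal cost = private MC + MEC = 47.20 + 1.31x.
Set SMC = demand: 47.20 + 1.31x = 150.36 - 2.16x → x* = 29.7291.
Consumer price on the demand curve at x*: 150.36 − 2.16×29.7291 = 86.1451.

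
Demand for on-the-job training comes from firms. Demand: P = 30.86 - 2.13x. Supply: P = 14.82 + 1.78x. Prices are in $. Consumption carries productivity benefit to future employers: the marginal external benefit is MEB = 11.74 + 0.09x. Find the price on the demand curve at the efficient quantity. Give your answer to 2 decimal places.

Social marginal benefit = demand + MEB = 42.60 - 2.04x.
Set SMB = MC: 42.60 - 2.04x = 14.82 + 1.78x → x* = 7.2723.
Consumer price on the demand curve at x*: 30.86 − 2.13×7.2723 = 15.3700.

P = $15.37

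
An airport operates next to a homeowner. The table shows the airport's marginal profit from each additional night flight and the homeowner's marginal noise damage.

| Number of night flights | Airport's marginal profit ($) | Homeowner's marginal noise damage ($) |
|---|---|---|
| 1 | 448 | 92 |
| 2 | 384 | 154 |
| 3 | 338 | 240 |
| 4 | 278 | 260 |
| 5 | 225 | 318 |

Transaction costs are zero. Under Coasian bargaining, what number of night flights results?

4

Bargaining reaches the level where marginal profit last exceeds marginal noise damage.
That holds through level 4 (278 ≥ 260) but not at 5 (225 < 318).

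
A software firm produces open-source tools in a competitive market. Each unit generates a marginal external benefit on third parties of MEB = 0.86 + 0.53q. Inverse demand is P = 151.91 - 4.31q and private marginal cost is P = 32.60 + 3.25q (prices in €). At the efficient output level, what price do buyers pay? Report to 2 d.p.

Social marginal cost = private MC − MEB = 31.74 + 2.72q.
Set SMC = demand: 31.74 + 2.72q = 151.91 - 4.31q → q* = 17.0939.
Consumer price on the demand curve at q*: 151.91 − 4.31×17.0939 = 78.2353.

P = €78.24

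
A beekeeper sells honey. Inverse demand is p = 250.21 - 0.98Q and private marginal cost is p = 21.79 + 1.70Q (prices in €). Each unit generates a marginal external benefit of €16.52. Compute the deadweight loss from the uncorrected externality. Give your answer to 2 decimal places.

Market equilibrium (private): 21.79 + 1.70Q = 250.21 - 0.98Q → Q_m = 85.2313.
Social marginal cost = private MC − MEB = 5.27 + 1.70Q.
Set SMC = demand: 5.27 + 1.70Q = 250.21 - 0.98Q → Q* = 91.3955.
Height of the DWL triangle at Q_m is demand(Q_m) − SMC(Q_m) = MEB(Q_m) = 16.5200.
DWL = ½ × 6.1642 × 16.5200 = 50.9163.

DWL = €50.92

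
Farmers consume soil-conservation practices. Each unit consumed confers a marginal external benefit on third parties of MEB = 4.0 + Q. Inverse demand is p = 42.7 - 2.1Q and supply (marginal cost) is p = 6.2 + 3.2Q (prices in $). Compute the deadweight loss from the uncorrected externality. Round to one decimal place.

DWL = $13.8

Market equilibrium (private): 6.2 + 3.2Q = 42.7 - 2.1Q → Q_m = 6.8868.
Social marginal benefit = demand + MEB = 46.7 - 1.1Q.
Set SMB = MC: 46.7 - 1.1Q = 6.2 + 3.2Q → Q* = 9.4186.
The welfare-loss triangle has base |Q_m − Q*| and height MEB(Q_m) (the vertical gap between SMB and MC is zero at Q* and MEB at Q_m).
DWL = ½ × 2.5318 × 10.8868 = 13.7816.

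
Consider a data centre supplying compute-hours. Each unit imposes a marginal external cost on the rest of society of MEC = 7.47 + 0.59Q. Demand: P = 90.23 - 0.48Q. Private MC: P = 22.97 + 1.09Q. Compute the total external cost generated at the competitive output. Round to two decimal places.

861.44

Market equilibrium (private): 22.97 + 1.09Q = 90.23 - 0.48Q → Q_m = 42.8408.
Total external cost = ∫₀^{Q_m} (7.47 + 0.59Q) dQ = 7.47×42.8408 + ½×0.59×42.8408² = 861.4443.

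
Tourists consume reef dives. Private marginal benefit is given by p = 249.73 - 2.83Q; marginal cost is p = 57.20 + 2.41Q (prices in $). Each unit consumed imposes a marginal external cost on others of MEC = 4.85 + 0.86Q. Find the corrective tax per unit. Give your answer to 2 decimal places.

tax = $31.31 per unit

Social marginal benefit = demand − MEC = 244.88 - 3.69Q.
Set SMB = MC: 244.88 - 3.69Q = 57.20 + 2.41Q → Q* = 30.7672.
The Pigouvian tax equals MEC at Q*: 4.85 + 0.86×30.7672 = 31.3098.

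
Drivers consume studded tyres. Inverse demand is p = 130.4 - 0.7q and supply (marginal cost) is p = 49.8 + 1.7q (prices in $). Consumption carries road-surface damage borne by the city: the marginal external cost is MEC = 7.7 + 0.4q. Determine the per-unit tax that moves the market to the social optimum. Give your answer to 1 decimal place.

Social marginal benefit = demand − MEC = 122.7 - 1.1q.
Set SMB = MC: 122.7 - 1.1q = 49.8 + 1.7q → q* = 26.0357.
The Pigouvian tax equals MEC at q*: 7.7 + 0.4×26.0357 = 18.1143.

tax = $18.1 per unit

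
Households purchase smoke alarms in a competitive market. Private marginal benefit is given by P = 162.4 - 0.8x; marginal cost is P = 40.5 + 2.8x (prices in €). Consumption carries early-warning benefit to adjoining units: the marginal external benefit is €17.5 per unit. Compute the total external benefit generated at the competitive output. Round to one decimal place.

Market equilibrium (private): 40.5 + 2.8x = 162.4 - 0.8x → x_m = 33.8611.
Total external benefit = MEB × x_m = 17.5 × 33.8611 = 592.5693.

€592.6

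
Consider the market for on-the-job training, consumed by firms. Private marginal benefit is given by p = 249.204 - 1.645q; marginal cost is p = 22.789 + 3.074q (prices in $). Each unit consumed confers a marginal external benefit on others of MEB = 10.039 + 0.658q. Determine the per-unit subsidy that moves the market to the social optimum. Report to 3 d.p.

subsidy = $48.351 per unit

Social marginal benefit = demand + MEB = 259.243 - 0.987q.
Set SMB = MC: 259.243 - 0.987q = 22.789 + 3.074q → q* = 58.2256.
The Pigouvian subsidy equals MEB at q*: 10.039 + 0.658×58.2256 = 48.3514.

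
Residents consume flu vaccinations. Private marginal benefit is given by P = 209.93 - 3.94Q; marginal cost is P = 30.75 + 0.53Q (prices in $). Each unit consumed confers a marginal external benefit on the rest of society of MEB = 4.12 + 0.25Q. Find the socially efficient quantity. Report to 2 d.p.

Q* = 43.44

Social marginal benefit = demand + MEB = 214.05 - 3.69Q.
Set SMB = MC: 214.05 - 3.69Q = 30.75 + 0.53Q → Q* = 43.4360.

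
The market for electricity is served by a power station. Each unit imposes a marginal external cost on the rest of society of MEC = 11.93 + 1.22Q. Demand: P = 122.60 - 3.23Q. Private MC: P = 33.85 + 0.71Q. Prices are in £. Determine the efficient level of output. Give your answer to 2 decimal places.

Social marginal cost = private MC + MEC = 45.78 + 1.93Q.
Set SMC = demand: 45.78 + 1.93Q = 122.60 - 3.23Q → Q* = 14.8876.

Q* = 14.89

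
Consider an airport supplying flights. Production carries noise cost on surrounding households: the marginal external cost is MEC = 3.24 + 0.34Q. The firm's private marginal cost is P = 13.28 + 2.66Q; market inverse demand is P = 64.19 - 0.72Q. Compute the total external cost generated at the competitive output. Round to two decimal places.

Market equilibrium (private): 13.28 + 2.66Q = 64.19 - 0.72Q → Q_m = 15.0621.
Total external cost = ∫₀^{Q_m} (3.24 + 0.34Q) dQ = 3.24×15.0621 + ½×0.34×15.0621² = 87.3686.

87.37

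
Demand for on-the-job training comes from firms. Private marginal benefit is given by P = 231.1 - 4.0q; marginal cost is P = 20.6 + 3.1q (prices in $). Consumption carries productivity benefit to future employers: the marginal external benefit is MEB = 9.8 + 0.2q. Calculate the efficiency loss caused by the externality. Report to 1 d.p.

Market equilibrium (private): 20.6 + 3.1q = 231.1 - 4.0q → q_m = 29.6479.
Social marginal benefit = demand + MEB = 240.9 - 3.8q.
Set SMB = MC: 240.9 - 3.8q = 20.6 + 3.1q → q* = 31.9275.
Between q* and q_m the wedge SMB − MC runs linearly from 0 to MEB(q_m), so the loss is a triangle.
DWL = ½ × 2.2796 × 15.7296 = 17.9286.

DWL = $17.9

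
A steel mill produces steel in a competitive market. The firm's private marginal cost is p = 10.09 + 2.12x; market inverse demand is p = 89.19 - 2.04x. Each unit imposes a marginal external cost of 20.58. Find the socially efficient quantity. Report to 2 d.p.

x* = 14.07

Social marginal cost = private MC + MEC = 30.67 + 2.12x.
Set SMC = demand: 30.67 + 2.12x = 89.19 - 2.04x → x* = 14.0673.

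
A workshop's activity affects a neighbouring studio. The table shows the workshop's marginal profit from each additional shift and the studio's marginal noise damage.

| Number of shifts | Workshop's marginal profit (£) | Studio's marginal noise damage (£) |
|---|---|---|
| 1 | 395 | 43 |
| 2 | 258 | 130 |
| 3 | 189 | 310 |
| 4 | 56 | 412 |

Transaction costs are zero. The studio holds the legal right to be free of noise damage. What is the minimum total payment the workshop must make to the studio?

£173

Efficient level: marginal profit ≥ marginal noise damage through level 2, so k* = 2.
With the studio holding the right, the workshop must at least compensate total damage at k*: 43 + 130 = 173.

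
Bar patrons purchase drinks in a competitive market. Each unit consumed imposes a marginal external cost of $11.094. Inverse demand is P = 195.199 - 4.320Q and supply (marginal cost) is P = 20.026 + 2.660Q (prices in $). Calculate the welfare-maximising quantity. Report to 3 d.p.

Q* = 23.507

Social marginal benefit = demand − MEC = 184.105 - 4.320Q.
Set SMB = MC: 184.105 - 4.320Q = 20.026 + 2.660Q → Q* = 23.5070.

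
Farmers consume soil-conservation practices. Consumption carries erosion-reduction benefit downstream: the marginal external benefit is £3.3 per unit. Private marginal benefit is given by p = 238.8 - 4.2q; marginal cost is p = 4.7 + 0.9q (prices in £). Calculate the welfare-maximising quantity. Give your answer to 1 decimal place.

q* = 46.5

Social marginal benefit = demand + MEB = 242.1 - 4.2q.
Set SMB = MC: 242.1 - 4.2q = 4.7 + 0.9q → q* = 46.5490.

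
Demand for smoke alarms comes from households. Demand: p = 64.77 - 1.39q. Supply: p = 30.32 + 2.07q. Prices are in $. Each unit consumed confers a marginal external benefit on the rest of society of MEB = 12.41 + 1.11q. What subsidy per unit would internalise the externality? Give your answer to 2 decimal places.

Social marginal benefit = demand + MEB = 77.18 - 0.28q.
Set SMB = MC: 77.18 - 0.28q = 30.32 + 2.07q → q* = 19.9404.
The Pigouvian subsidy equals MEB at q*: 12.41 + 1.11×19.9404 = 34.5438.

subsidy = $34.54 per unit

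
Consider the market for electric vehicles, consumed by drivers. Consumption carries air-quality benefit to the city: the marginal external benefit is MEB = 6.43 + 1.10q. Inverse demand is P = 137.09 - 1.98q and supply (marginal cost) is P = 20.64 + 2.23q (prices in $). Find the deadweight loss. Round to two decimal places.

DWL = $218.39

Market equilibrium (private): 20.64 + 2.23q = 137.09 - 1.98q → q_m = 27.6603.
Social marginal benefit = demand + MEB = 143.52 - 0.88q.
Set SMB = MC: 143.52 - 0.88q = 20.64 + 2.23q → q* = 39.5113.
Between q* and q_m the wedge SMB − MC runs linearly from 0 to MEB(q_m), so the loss is a triangle.
DWL = ½ × 11.8510 × 36.8564 = 218.3926.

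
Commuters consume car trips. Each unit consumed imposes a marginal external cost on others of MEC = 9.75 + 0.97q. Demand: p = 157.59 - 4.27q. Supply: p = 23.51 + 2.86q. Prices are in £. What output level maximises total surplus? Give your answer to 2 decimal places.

Social marginal benefit = demand − MEC = 147.84 - 5.24q.
Set SMB = MC: 147.84 - 5.24q = 23.51 + 2.86q → q* = 15.3494.

q* = 15.35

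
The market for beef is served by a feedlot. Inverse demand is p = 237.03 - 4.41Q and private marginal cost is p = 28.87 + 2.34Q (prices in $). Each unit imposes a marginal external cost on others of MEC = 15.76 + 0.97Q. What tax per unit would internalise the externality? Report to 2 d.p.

Social marginal cost = private MC + MEC = 44.63 + 3.31Q.
Set SMC = demand: 44.63 + 3.31Q = 237.03 - 4.41Q → Q* = 24.9223.
The Pigouvian tax equals MEC at Q*: 15.76 + 0.97×24.9223 = 39.9346.

tax = $39.93 per unit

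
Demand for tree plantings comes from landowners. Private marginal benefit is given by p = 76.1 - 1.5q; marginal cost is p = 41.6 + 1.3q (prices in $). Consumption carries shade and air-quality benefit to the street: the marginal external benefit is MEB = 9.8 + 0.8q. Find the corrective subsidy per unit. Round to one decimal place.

subsidy = $27.5 per unit

Social marginal benefit = demand + MEB = 85.9 - 0.7q.
Set SMB = MC: 85.9 - 0.7q = 41.6 + 1.3q → q* = 22.1500.
The Pigouvian subsidy equals MEB at q*: 9.8 + 0.8×22.1500 = 27.5200.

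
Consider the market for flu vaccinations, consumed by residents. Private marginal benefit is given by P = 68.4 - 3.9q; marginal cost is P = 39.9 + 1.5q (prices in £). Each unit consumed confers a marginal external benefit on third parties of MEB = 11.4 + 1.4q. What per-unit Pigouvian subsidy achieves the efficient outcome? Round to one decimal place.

subsidy = £25.4 per unit

Social marginal benefit = demand + MEB = 79.8 - 2.5q.
Set SMB = MC: 79.8 - 2.5q = 39.9 + 1.5q → q* = 9.9750.
The Pigouvian subsidy equals MEB at q*: 11.4 + 1.4×9.9750 = 25.3650.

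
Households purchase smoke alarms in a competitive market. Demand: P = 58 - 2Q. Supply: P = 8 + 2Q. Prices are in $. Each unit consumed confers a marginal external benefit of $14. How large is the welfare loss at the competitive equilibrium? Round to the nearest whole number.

Market equilibrium (private): 8 + 2Q = 58 - 2Q → Q_m = 12.5000.
Social marginal benefit = demand + MEB = 72 - 2Q.
Set SMB = MC: 72 - 2Q = 8 + 2Q → Q* = 16.0000.
Between Q* and Q_m the wedge SMB − MC runs linearly from 0 to MEB(Q_m), so the loss is a triangle.
DWL = ½ × 3.5000 × 14.0000 = 24.5000.

DWL = $25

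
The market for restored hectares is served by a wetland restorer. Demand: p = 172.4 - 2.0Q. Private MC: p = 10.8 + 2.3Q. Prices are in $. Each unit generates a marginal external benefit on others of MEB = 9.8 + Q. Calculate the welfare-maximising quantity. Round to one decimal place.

Social marginal cost = private MC − MEB = 1.0 + 1.3Q.
Set SMC = demand: 1.0 + 1.3Q = 172.4 - 2.0Q → Q* = 51.9394.

Q* = 51.9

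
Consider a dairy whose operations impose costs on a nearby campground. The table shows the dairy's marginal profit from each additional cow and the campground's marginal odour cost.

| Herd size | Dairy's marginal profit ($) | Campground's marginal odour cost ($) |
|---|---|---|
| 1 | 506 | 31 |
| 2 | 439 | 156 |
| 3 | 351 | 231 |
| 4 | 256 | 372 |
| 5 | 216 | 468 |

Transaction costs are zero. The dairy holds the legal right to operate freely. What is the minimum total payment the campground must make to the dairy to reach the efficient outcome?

Left alone the dairy would choose level 5 (marginal profit stays positive).
Efficient level: k* = 3 (marginal profit ≥ marginal odour cost through 3).
The campground must at least cover the dairy's forgone profit from cutting 5→3: 256 + 216 = 472.

$472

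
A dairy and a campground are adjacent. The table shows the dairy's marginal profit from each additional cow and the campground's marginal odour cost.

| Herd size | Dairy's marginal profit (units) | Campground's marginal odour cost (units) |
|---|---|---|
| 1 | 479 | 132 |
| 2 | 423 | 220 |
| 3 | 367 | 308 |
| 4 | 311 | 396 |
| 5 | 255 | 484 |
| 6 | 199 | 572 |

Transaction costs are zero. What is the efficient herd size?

3

Bargaining reaches the level where marginal profit last exceeds marginal odour cost.
That holds through level 3 (367 ≥ 308) but not at 4 (311 < 396).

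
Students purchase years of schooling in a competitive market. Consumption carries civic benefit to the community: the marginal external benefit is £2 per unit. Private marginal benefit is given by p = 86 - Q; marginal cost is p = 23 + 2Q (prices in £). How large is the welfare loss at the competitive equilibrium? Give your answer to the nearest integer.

Market equilibrium (private): 23 + 2Q = 86 - Q → Q_m = 21.0000.
Social marginal benefit = demand + MEB = 88 - Q.
Set SMB = MC: 88 - Q = 23 + 2Q → Q* = 21.6667.
Between Q* and Q_m the wedge SMB − MC runs linearly from 0 to MEB(Q_m), so the loss is a triangle.
DWL = ½ × 0.6667 × 2.0000 = 0.6667.

DWL = £1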